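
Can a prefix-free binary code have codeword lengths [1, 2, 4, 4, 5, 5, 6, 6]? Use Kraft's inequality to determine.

Kraft inequality: Σ 2^(-l_i) ≤ 1 for prefix-free code
Calculating: 2^(-1) + 2^(-2) + 2^(-4) + 2^(-4) + 2^(-5) + 2^(-5) + 2^(-6) + 2^(-6)
= 0.5 + 0.25 + 0.0625 + 0.0625 + 0.03125 + 0.03125 + 0.015625 + 0.015625
= 0.9688
Since 0.9688 ≤ 1, prefix-free code exists


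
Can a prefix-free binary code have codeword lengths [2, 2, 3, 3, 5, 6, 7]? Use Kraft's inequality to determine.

Kraft inequality: Σ 2^(-l_i) ≤ 1 for prefix-free code
Calculating: 2^(-2) + 2^(-2) + 2^(-3) + 2^(-3) + 2^(-5) + 2^(-6) + 2^(-7)
= 0.25 + 0.25 + 0.125 + 0.125 + 0.03125 + 0.015625 + 0.0078125
= 0.8047
Since 0.8047 ≤ 1, prefix-free code exists


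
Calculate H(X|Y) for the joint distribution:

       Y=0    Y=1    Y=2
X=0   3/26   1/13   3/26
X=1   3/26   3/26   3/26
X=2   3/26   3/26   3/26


H(X|Y) = Σ_y p(y) H(X|Y=y)
  p(Y=0) = 9/26, H(X|Y=0) = 1.5850
  p(Y=1) = 4/13, H(X|Y=1) = 1.5613
  p(Y=2) = 9/26, H(X|Y=2) = 1.5850
H(X|Y) = 0.3462×1.5850 + 0.3077×1.5613 + 0.3462×1.5850 = 1.5777 bits


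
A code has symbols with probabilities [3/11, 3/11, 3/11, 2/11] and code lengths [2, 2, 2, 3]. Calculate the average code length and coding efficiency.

Average length L = Σ p_i × l_i = 2.1818 bits
Entropy H = 1.9808 bits
Efficiency η = H/L × 100% = 90.79%


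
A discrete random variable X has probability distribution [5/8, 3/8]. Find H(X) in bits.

H(X) = -Σ p(x) log₂ p(x)
  -5/8 × log₂(5/8) = 0.4238
  -3/8 × log₂(3/8) = 0.5306
H(X) = 0.9544 bits


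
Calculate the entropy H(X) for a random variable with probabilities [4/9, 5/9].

H(X) = -Σ p(x) log₂ p(x)
  -4/9 × log₂(4/9) = 0.5200
  -5/9 × log₂(5/9) = 0.4711
H(X) = 0.9911 bits


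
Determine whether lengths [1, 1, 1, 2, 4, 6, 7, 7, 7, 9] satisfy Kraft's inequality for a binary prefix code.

Kraft inequality: Σ 2^(-l_i) ≤ 1 for prefix-free code
Calculating: 2^(-1) + 2^(-1) + 2^(-1) + 2^(-2) + 2^(-4) + 2^(-6) + 2^(-7) + 2^(-7) + 2^(-7) + 2^(-9)
= 0.5 + 0.5 + 0.5 + 0.25 + 0.0625 + 0.015625 + 0.0078125 + 0.0078125 + 0.0078125 + 0.001953125
= 1.8535
Since 1.8535 > 1, prefix-free code does not exist


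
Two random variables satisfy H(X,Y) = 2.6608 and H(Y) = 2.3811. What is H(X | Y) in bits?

Chain rule: H(X,Y) = H(X|Y) + H(Y)
H(X|Y) = H(X,Y) - H(Y) = 2.6608 - 2.3811 = 0.2797 bits


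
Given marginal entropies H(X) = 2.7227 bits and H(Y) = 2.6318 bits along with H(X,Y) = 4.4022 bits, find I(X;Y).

I(X;Y) = H(X) + H(Y) - H(X,Y)
I(X;Y) = 2.7227 + 2.6318 - 4.4022 = 0.9523 bits


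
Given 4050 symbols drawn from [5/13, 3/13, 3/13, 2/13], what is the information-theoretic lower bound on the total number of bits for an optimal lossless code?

Entropy H = 1.9220 bits/symbol
Minimum bits = H × n = 1.9220 × 4050
= 7784.19 bits


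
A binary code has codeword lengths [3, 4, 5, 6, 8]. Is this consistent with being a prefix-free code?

Kraft inequality: Σ 2^(-l_i) ≤ 1 for prefix-free code
Calculating: 2^(-3) + 2^(-4) + 2^(-5) + 2^(-6) + 2^(-8)
= 0.125 + 0.0625 + 0.03125 + 0.015625 + 0.00390625
= 0.2383
Since 0.2383 ≤ 1, prefix-free code exists


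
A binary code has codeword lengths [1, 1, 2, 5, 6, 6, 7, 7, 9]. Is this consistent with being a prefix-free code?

Kraft inequality: Σ 2^(-l_i) ≤ 1 for prefix-free code
Calculating: 2^(-1) + 2^(-1) + 2^(-2) + 2^(-5) + 2^(-6) + 2^(-6) + 2^(-7) + 2^(-7) + 2^(-9)
= 0.5 + 0.5 + 0.25 + 0.03125 + 0.015625 + 0.015625 + 0.0078125 + 0.0078125 + 0.001953125
= 1.3301
Since 1.3301 > 1, prefix-free code does not exist


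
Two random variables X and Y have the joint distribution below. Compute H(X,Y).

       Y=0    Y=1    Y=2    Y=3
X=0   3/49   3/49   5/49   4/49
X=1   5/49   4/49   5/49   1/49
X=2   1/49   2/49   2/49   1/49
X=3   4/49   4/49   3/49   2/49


H(X,Y) = -Σ p(x,y) log₂ p(x,y)
  p(0,0)=3/49: -0.0612 × log₂(0.0612) = 0.2467
  p(0,1)=3/49: -0.0612 × log₂(0.0612) = 0.2467
  p(0,2)=5/49: -0.1020 × log₂(0.1020) = 0.3360
  p(0,3)=4/49: -0.0816 × log₂(0.0816) = 0.2951
  p(1,0)=5/49: -0.1020 × log₂(0.1020) = 0.3360
  p(1,1)=4/49: -0.0816 × log₂(0.0816) = 0.2951
  p(1,2)=5/49: -0.1020 × log₂(0.1020) = 0.3360
  p(1,3)=1/49: -0.0204 × log₂(0.0204) = 0.1146
  p(2,0)=1/49: -0.0204 × log₂(0.0204) = 0.1146
  p(2,1)=2/49: -0.0408 × log₂(0.0408) = 0.1884
  p(2,2)=2/49: -0.0408 × log₂(0.0408) = 0.1884
  p(2,3)=1/49: -0.0204 × log₂(0.0204) = 0.1146
  p(3,0)=4/49: -0.0816 × log₂(0.0816) = 0.2951
  p(3,1)=4/49: -0.0816 × log₂(0.0816) = 0.2951
  p(3,2)=3/49: -0.0612 × log₂(0.0612) = 0.2467
  p(3,3)=2/49: -0.0408 × log₂(0.0408) = 0.1884
H(X,Y) = 3.8373 bits


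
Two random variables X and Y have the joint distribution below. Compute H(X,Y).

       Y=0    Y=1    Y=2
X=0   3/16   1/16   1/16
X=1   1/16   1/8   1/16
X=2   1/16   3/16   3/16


H(X,Y) = -Σ p(x,y) log₂ p(x,y)
  p(0,0)=3/16: -0.1875 × log₂(0.1875) = 0.4528
  p(0,1)=1/16: -0.0625 × log₂(0.0625) = 0.2500
  p(0,2)=1/16: -0.0625 × log₂(0.0625) = 0.2500
  p(1,0)=1/16: -0.0625 × log₂(0.0625) = 0.2500
  p(1,1)=1/8: -0.1250 × log₂(0.1250) = 0.3750
  p(1,2)=1/16: -0.0625 × log₂(0.0625) = 0.2500
  p(2,0)=1/16: -0.0625 × log₂(0.0625) = 0.2500
  p(2,1)=3/16: -0.1875 × log₂(0.1875) = 0.4528
  p(2,2)=3/16: -0.1875 × log₂(0.1875) = 0.4528
H(X,Y) = 2.9835 bits


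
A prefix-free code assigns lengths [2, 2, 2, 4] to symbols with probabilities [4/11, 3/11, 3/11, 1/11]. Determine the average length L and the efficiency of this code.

Average length L = Σ p_i × l_i = 2.1818 bits
Entropy H = 1.8676 bits
Efficiency η = H/L × 100% = 85.60%


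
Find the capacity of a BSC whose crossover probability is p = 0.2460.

For BSC with error probability p:
C = 1 - H(p) where H(p) is binary entropy
H(0.2460) = -0.2460 × log₂(0.2460) - 0.7540 × log₂(0.7540)
H(p) = 0.8049
C = 1 - 0.8049 = 0.1951 bits/use


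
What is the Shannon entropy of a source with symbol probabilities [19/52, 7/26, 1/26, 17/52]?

H(X) = -Σ p(x) log₂ p(x)
  -19/52 × log₂(19/52) = 0.5307
  -7/26 × log₂(7/26) = 0.5097
  -1/26 × log₂(1/26) = 0.1808
  -17/52 × log₂(17/52) = 0.5273
H(X) = 1.7485 bits


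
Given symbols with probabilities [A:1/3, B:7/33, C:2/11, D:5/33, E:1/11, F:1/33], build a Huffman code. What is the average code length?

Huffman tree construction:
Combine smallest probabilities repeatedly
Resulting codes:
  A: 11 (length 2)
  B: 01 (length 2)
  C: 00 (length 2)
  D: 101 (length 3)
  E: 1001 (length 4)
  F: 1000 (length 4)
Average length = Σ p(s) × length(s) = 2.3939 bits


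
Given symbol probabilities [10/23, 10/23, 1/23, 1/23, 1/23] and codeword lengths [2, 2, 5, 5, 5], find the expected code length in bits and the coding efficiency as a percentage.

Average length L = Σ p_i × l_i = 2.3913 bits
Entropy H = 1.6349 bits
Efficiency η = H/L × 100% = 68.37%


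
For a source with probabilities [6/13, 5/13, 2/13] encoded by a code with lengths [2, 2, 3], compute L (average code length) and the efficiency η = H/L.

Average length L = Σ p_i × l_i = 2.1538 bits
Entropy H = 1.4605 bits
Efficiency η = H/L × 100% = 67.81%


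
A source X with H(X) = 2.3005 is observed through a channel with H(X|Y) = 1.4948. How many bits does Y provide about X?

I(X;Y) = H(X) - H(X|Y)
I(X;Y) = 2.3005 - 1.4948 = 0.8057 bits


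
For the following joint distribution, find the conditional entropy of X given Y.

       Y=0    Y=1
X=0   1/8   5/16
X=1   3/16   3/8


H(X|Y) = Σ_y p(y) H(X|Y=y)
  p(Y=0) = 5/16, H(X|Y=0) = 0.9710
  p(Y=1) = 11/16, H(X|Y=1) = 0.9940
H(X|Y) = 0.3125×0.9710 + 0.6875×0.9940 = 0.9868 bits


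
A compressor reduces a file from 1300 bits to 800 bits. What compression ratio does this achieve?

Compression ratio = Original / Compressed
= 1300 / 800 = 1.62:1


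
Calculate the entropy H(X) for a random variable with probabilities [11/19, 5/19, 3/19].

H(X) = -Σ p(x) log₂ p(x)
  -11/19 × log₂(11/19) = 0.4565
  -5/19 × log₂(5/19) = 0.5068
  -3/19 × log₂(3/19) = 0.4205
H(X) = 1.3838 bits


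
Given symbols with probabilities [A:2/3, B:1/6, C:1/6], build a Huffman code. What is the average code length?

Huffman tree construction:
Combine smallest probabilities repeatedly
Resulting codes:
  A: 1 (length 1)
  B: 00 (length 2)
  C: 01 (length 2)
Average length = Σ p(s) × length(s) = 1.3333 bits


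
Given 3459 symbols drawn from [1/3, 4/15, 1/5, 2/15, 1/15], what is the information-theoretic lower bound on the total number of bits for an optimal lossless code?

Entropy H = 2.1493 bits/symbol
Minimum bits = H × n = 2.1493 × 3459
= 7434.27 bits


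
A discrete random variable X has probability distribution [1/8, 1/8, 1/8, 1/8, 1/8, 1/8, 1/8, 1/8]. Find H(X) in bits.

H(X) = -Σ p(x) log₂ p(x)
  -1/8 × log₂(1/8) = 0.3750
  -1/8 × log₂(1/8) = 0.3750
  -1/8 × log₂(1/8) = 0.3750
  -1/8 × log₂(1/8) = 0.3750
  -1/8 × log₂(1/8) = 0.3750
  -1/8 × log₂(1/8) = 0.3750
  -1/8 × log₂(1/8) = 0.3750
  -1/8 × log₂(1/8) = 0.3750
H(X) = 3.0000 bits


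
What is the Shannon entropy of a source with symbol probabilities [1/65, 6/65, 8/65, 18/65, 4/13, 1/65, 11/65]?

H(X) = -Σ p(x) log₂ p(x)
  -1/65 × log₂(1/65) = 0.0927
  -6/65 × log₂(6/65) = 0.3173
  -8/65 × log₂(8/65) = 0.3720
  -18/65 × log₂(18/65) = 0.5130
  -4/13 × log₂(4/13) = 0.5232
  -1/65 × log₂(1/65) = 0.0927
  -11/65 × log₂(11/65) = 0.4337
H(X) = 2.3445 bits


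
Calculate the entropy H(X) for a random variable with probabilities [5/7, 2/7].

H(X) = -Σ p(x) log₂ p(x)
  -5/7 × log₂(5/7) = 0.3467
  -2/7 × log₂(2/7) = 0.5164
H(X) = 0.8631 bits


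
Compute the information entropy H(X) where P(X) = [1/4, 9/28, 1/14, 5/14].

H(X) = -Σ p(x) log₂ p(x)
  -1/4 × log₂(1/4) = 0.5000
  -9/28 × log₂(9/28) = 0.5263
  -1/14 × log₂(1/14) = 0.2720
  -5/14 × log₂(5/14) = 0.5305
H(X) = 1.8288 bits


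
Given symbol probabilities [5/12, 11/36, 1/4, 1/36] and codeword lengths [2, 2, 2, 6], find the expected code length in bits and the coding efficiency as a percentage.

Average length L = Σ p_i × l_i = 2.1111 bits
Entropy H = 1.6925 bits
Efficiency η = H/L × 100% = 80.17%


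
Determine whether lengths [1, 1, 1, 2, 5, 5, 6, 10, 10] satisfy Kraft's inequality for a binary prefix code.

Kraft inequality: Σ 2^(-l_i) ≤ 1 for prefix-free code
Calculating: 2^(-1) + 2^(-1) + 2^(-1) + 2^(-2) + 2^(-5) + 2^(-5) + 2^(-6) + 2^(-10) + 2^(-10)
= 0.5 + 0.5 + 0.5 + 0.25 + 0.03125 + 0.03125 + 0.015625 + 0.0009765625 + 0.0009765625
= 1.8301
Since 1.8301 > 1, prefix-free code does not exist


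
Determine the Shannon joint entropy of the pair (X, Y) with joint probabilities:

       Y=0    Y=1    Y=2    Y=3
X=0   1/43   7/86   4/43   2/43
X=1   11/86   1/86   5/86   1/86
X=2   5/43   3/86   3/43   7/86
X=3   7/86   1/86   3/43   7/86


H(X,Y) = -Σ p(x,y) log₂ p(x,y)
  p(0,0)=1/43: -0.0233 × log₂(0.0233) = 0.1262
  p(0,1)=7/86: -0.0814 × log₂(0.0814) = 0.2946
  p(0,2)=4/43: -0.0930 × log₂(0.0930) = 0.3187
  p(0,3)=2/43: -0.0465 × log₂(0.0465) = 0.2059
  p(1,0)=11/86: -0.1279 × log₂(0.1279) = 0.3795
  p(1,1)=1/86: -0.0116 × log₂(0.0116) = 0.0747
  p(1,2)=5/86: -0.0581 × log₂(0.0581) = 0.2386
  p(1,3)=1/86: -0.0116 × log₂(0.0116) = 0.0747
  p(2,0)=5/43: -0.1163 × log₂(0.1163) = 0.3610
  p(2,1)=3/86: -0.0349 × log₂(0.0349) = 0.1689
  p(2,2)=3/43: -0.0698 × log₂(0.0698) = 0.2680
  p(2,3)=7/86: -0.0814 × log₂(0.0814) = 0.2946
  p(3,0)=7/86: -0.0814 × log₂(0.0814) = 0.2946
  p(3,1)=1/86: -0.0116 × log₂(0.0116) = 0.0747
  p(3,2)=3/43: -0.0698 × log₂(0.0698) = 0.2680
  p(3,3)=7/86: -0.0814 × log₂(0.0814) = 0.2946
H(X,Y) = 3.7372 bits


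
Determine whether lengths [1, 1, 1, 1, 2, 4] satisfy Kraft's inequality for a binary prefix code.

Kraft inequality: Σ 2^(-l_i) ≤ 1 for prefix-free code
Calculating: 2^(-1) + 2^(-1) + 2^(-1) + 2^(-1) + 2^(-2) + 2^(-4)
= 0.5 + 0.5 + 0.5 + 0.5 + 0.25 + 0.0625
= 2.3125
Since 2.3125 > 1, prefix-free code does not exist


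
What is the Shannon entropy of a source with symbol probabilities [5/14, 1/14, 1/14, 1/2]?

H(X) = -Σ p(x) log₂ p(x)
  -5/14 × log₂(5/14) = 0.5305
  -1/14 × log₂(1/14) = 0.2720
  -1/14 × log₂(1/14) = 0.2720
  -1/2 × log₂(1/2) = 0.5000
H(X) = 1.5744 bits


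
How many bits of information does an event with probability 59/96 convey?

Information content I(x) = -log₂(p(x))
I = -log₂(59/96) = -log₂(0.6146)
I = 0.7023 bits


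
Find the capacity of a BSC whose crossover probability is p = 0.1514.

For BSC with error probability p:
C = 1 - H(p) where H(p) is binary entropy
H(0.1514) = -0.1514 × log₂(0.1514) - 0.8486 × log₂(0.8486)
H(p) = 0.6133
C = 1 - 0.6133 = 0.3867 bits/use


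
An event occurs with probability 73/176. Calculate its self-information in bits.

Information content I(x) = -log₂(p(x))
I = -log₂(73/176) = -log₂(0.4148)
I = 1.2696 bits


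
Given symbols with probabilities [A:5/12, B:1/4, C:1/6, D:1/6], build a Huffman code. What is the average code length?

Huffman tree construction:
Combine smallest probabilities repeatedly
Resulting codes:
  A: 0 (length 1)
  B: 10 (length 2)
  C: 110 (length 3)
  D: 111 (length 3)
Average length = Σ p(s) × length(s) = 1.9167 bits


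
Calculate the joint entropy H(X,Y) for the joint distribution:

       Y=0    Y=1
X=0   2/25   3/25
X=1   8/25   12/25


H(X,Y) = -Σ p(x,y) log₂ p(x,y)
  p(0,0)=2/25: -0.0800 × log₂(0.0800) = 0.2915
  p(0,1)=3/25: -0.1200 × log₂(0.1200) = 0.3671
  p(1,0)=8/25: -0.3200 × log₂(0.3200) = 0.5260
  p(1,1)=12/25: -0.4800 × log₂(0.4800) = 0.5083
H(X,Y) = 1.6929 bits


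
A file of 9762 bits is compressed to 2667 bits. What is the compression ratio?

Compression ratio = Original / Compressed
= 9762 / 2667 = 3.66:1


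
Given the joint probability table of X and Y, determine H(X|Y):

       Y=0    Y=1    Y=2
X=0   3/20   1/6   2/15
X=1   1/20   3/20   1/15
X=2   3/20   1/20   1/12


H(X|Y) = Σ_y p(y) H(X|Y=y)
  p(Y=0) = 7/20, H(X|Y=0) = 1.4488
  p(Y=1) = 11/30, H(X|Y=1) = 1.4365
  p(Y=2) = 17/60, H(X|Y=2) = 1.5222
H(X|Y) = 0.3500×1.4488 + 0.3667×1.4365 + 0.2833×1.5222 = 1.4651 bits


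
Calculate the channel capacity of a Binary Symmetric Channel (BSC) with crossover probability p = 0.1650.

For BSC with error probability p:
C = 1 - H(p) where H(p) is binary entropy
H(0.1650) = -0.1650 × log₂(0.1650) - 0.8350 × log₂(0.8350)
H(p) = 0.6461
C = 1 - 0.6461 = 0.3539 bits/use


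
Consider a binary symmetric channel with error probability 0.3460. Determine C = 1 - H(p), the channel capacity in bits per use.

For BSC with error probability p:
C = 1 - H(p) where H(p) is binary entropy
H(0.3460) = -0.3460 × log₂(0.3460) - 0.6540 × log₂(0.6540)
H(p) = 0.9304
C = 1 - 0.9304 = 0.0696 bits/use


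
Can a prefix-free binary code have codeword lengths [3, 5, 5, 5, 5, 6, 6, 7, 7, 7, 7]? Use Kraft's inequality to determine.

Kraft inequality: Σ 2^(-l_i) ≤ 1 for prefix-free code
Calculating: 2^(-3) + 2^(-5) + 2^(-5) + 2^(-5) + 2^(-5) + 2^(-6) + 2^(-6) + 2^(-7) + 2^(-7) + 2^(-7) + 2^(-7)
= 0.125 + 0.03125 + 0.03125 + 0.03125 + 0.03125 + 0.015625 + 0.015625 + 0.0078125 + 0.0078125 + 0.0078125 + 0.0078125
= 0.3125
Since 0.3125 ≤ 1, prefix-free code exists


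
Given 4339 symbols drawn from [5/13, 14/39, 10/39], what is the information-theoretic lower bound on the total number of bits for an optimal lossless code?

Entropy H = 1.5642 bits/symbol
Minimum bits = H × n = 1.5642 × 4339
= 6787.21 bits


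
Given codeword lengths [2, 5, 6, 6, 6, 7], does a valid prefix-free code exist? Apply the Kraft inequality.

Kraft inequality: Σ 2^(-l_i) ≤ 1 for prefix-free code
Calculating: 2^(-2) + 2^(-5) + 2^(-6) + 2^(-6) + 2^(-6) + 2^(-7)
= 0.25 + 0.03125 + 0.015625 + 0.015625 + 0.015625 + 0.0078125
= 0.3359
Since 0.3359 ≤ 1, prefix-free code exists


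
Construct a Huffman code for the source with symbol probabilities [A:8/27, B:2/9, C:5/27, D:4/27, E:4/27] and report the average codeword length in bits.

Huffman tree construction:
Combine smallest probabilities repeatedly
Resulting codes:
  A: 10 (length 2)
  B: 01 (length 2)
  C: 00 (length 2)
  D: 110 (length 3)
  E: 111 (length 3)
Average length = Σ p(s) × length(s) = 2.2963 bits


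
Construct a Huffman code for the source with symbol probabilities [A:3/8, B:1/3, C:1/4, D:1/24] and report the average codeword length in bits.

Huffman tree construction:
Combine smallest probabilities repeatedly
Resulting codes:
  A: 0 (length 1)
  B: 11 (length 2)
  C: 101 (length 3)
  D: 100 (length 3)
Average length = Σ p(s) × length(s) = 1.9167 bits


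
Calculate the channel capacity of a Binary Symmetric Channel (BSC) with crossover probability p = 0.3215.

For BSC with error probability p:
C = 1 - H(p) where H(p) is binary entropy
H(0.3215) = -0.3215 × log₂(0.3215) - 0.6785 × log₂(0.6785)
H(p) = 0.9060
C = 1 - 0.9060 = 0.0940 bits/use


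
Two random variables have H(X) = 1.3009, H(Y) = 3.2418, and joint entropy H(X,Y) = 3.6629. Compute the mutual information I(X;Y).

I(X;Y) = H(X) + H(Y) - H(X,Y)
I(X;Y) = 1.3009 + 3.2418 - 3.6629 = 0.8798 bits


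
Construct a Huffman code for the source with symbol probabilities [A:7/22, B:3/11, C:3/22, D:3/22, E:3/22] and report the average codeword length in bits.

Huffman tree construction:
Combine smallest probabilities repeatedly
Resulting codes:
  A: 11 (length 2)
  B: 01 (length 2)
  C: 100 (length 3)
  D: 101 (length 3)
  E: 00 (length 2)
Average length = Σ p(s) × length(s) = 2.2727 bits


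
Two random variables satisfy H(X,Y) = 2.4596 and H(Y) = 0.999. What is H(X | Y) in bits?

Chain rule: H(X,Y) = H(X|Y) + H(Y)
H(X|Y) = H(X,Y) - H(Y) = 2.4596 - 0.999 = 1.4606 bits


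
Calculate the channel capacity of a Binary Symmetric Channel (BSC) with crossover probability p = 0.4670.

For BSC with error probability p:
C = 1 - H(p) where H(p) is binary entropy
H(0.4670) = -0.4670 × log₂(0.4670) - 0.5330 × log₂(0.5330)
H(p) = 0.9969
C = 1 - 0.9969 = 0.0031 bits/use


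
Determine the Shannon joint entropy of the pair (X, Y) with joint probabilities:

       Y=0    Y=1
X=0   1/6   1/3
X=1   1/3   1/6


H(X,Y) = -Σ p(x,y) log₂ p(x,y)
  p(0,0)=1/6: -0.1667 × log₂(0.1667) = 0.4308
  p(0,1)=1/3: -0.3333 × log₂(0.3333) = 0.5283
  p(1,0)=1/3: -0.3333 × log₂(0.3333) = 0.5283
  p(1,1)=1/6: -0.1667 × log₂(0.1667) = 0.4308
H(X,Y) = 1.9183 bits


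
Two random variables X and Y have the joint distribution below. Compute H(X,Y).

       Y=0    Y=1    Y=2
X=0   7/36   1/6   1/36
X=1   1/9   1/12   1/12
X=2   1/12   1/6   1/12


H(X,Y) = -Σ p(x,y) log₂ p(x,y)
  p(0,0)=7/36: -0.1944 × log₂(0.1944) = 0.4594
  p(0,1)=1/6: -0.1667 × log₂(0.1667) = 0.4308
  p(0,2)=1/36: -0.0278 × log₂(0.0278) = 0.1436
  p(1,0)=1/9: -0.1111 × log₂(0.1111) = 0.3522
  p(1,1)=1/12: -0.0833 × log₂(0.0833) = 0.2987
  p(1,2)=1/12: -0.0833 × log₂(0.0833) = 0.2987
  p(2,0)=1/12: -0.0833 × log₂(0.0833) = 0.2987
  p(2,1)=1/6: -0.1667 × log₂(0.1667) = 0.4308
  p(2,2)=1/12: -0.0833 × log₂(0.0833) = 0.2987
H(X,Y) = 3.0119 bits


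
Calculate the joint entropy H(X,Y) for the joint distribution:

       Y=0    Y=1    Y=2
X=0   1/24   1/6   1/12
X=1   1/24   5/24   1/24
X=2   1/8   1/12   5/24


H(X,Y) = -Σ p(x,y) log₂ p(x,y)
  p(0,0)=1/24: -0.0417 × log₂(0.0417) = 0.1910
  p(0,1)=1/6: -0.1667 × log₂(0.1667) = 0.4308
  p(0,2)=1/12: -0.0833 × log₂(0.0833) = 0.2987
  p(1,0)=1/24: -0.0417 × log₂(0.0417) = 0.1910
  p(1,1)=5/24: -0.2083 × log₂(0.2083) = 0.4715
  p(1,2)=1/24: -0.0417 × log₂(0.0417) = 0.1910
  p(2,0)=1/8: -0.1250 × log₂(0.1250) = 0.3750
  p(2,1)=1/12: -0.0833 × log₂(0.0833) = 0.2987
  p(2,2)=5/24: -0.2083 × log₂(0.2083) = 0.4715
H(X,Y) = 2.9194 bits


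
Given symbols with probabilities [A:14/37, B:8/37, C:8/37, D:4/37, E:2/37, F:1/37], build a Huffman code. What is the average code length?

Huffman tree construction:
Combine smallest probabilities repeatedly
Resulting codes:
  A: 11 (length 2)
  B: 01 (length 2)
  C: 10 (length 2)
  D: 001 (length 3)
  E: 0001 (length 4)
  F: 0000 (length 4)
Average length = Σ p(s) × length(s) = 2.2703 bits


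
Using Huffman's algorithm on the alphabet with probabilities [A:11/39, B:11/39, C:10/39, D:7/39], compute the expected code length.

Huffman tree construction:
Combine smallest probabilities repeatedly
Resulting codes:
  A: 10 (length 2)
  B: 11 (length 2)
  C: 01 (length 2)
  D: 00 (length 2)
Average length = Σ p(s) × length(s) = 2.0000 bits


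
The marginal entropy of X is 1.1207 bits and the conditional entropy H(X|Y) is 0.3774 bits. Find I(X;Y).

I(X;Y) = H(X) - H(X|Y)
I(X;Y) = 1.1207 - 0.3774 = 0.7433 bits


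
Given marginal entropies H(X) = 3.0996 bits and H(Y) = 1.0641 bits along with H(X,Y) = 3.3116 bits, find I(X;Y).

I(X;Y) = H(X) + H(Y) - H(X,Y)
I(X;Y) = 3.0996 + 1.0641 - 3.3116 = 0.8521 bits


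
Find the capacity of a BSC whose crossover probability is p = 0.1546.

For BSC with error probability p:
C = 1 - H(p) where H(p) is binary entropy
H(0.1546) = -0.1546 × log₂(0.1546) - 0.8454 × log₂(0.8454)
H(p) = 0.6212
C = 1 - 0.6212 = 0.3788 bits/use


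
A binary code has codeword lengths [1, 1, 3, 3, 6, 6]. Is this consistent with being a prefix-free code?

Kraft inequality: Σ 2^(-l_i) ≤ 1 for prefix-free code
Calculating: 2^(-1) + 2^(-1) + 2^(-3) + 2^(-3) + 2^(-6) + 2^(-6)
= 0.5 + 0.5 + 0.125 + 0.125 + 0.015625 + 0.015625
= 1.2812
Since 1.2812 > 1, prefix-free code does not exist


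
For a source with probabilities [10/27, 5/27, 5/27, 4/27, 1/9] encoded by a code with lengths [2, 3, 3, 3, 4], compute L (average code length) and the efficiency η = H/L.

Average length L = Σ p_i × l_i = 2.7407 bits
Entropy H = 2.1922 bits
Efficiency η = H/L × 100% = 79.98%


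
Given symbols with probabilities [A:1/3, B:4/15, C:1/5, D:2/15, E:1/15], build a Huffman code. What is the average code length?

Huffman tree construction:
Combine smallest probabilities repeatedly
Resulting codes:
  A: 11 (length 2)
  B: 10 (length 2)
  C: 00 (length 2)
  D: 011 (length 3)
  E: 010 (length 3)
Average length = Σ p(s) × length(s) = 2.2000 bits


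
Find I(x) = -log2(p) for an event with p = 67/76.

Information content I(x) = -log₂(p(x))
I = -log₂(67/76) = -log₂(0.8816)
I = 0.1818 bits


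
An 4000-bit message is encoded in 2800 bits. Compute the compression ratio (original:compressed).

Compression ratio = Original / Compressed
= 4000 / 2800 = 1.43:1


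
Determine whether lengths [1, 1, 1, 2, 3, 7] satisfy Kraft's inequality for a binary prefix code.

Kraft inequality: Σ 2^(-l_i) ≤ 1 for prefix-free code
Calculating: 2^(-1) + 2^(-1) + 2^(-1) + 2^(-2) + 2^(-3) + 2^(-7)
= 0.5 + 0.5 + 0.5 + 0.25 + 0.125 + 0.0078125
= 1.8828
Since 1.8828 > 1, prefix-free code does not exist


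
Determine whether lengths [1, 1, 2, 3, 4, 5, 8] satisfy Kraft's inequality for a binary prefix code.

Kraft inequality: Σ 2^(-l_i) ≤ 1 for prefix-free code
Calculating: 2^(-1) + 2^(-1) + 2^(-2) + 2^(-3) + 2^(-4) + 2^(-5) + 2^(-8)
= 0.5 + 0.5 + 0.25 + 0.125 + 0.0625 + 0.03125 + 0.00390625
= 1.4727
Since 1.4727 > 1, prefix-free code does not exist


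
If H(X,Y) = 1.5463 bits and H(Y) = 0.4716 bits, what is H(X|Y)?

Chain rule: H(X,Y) = H(X|Y) + H(Y)
H(X|Y) = H(X,Y) - H(Y) = 1.5463 - 0.4716 = 1.0747 bits


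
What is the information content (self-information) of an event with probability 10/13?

Information content I(x) = -log₂(p(x))
I = -log₂(10/13) = -log₂(0.7692)
I = 0.3785 bits


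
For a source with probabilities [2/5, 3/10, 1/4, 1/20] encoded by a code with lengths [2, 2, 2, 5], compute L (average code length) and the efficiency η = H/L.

Average length L = Σ p_i × l_i = 2.1500 bits
Entropy H = 1.7660 bits
Efficiency η = H/L × 100% = 82.14%


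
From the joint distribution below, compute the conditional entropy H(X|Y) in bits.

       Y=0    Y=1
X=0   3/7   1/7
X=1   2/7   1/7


H(X|Y) = Σ_y p(y) H(X|Y=y)
  p(Y=0) = 5/7, H(X|Y=0) = 0.9710
  p(Y=1) = 2/7, H(X|Y=1) = 1.0000
H(X|Y) = 0.7143×0.9710 + 0.2857×1.0000 = 0.9793 bits


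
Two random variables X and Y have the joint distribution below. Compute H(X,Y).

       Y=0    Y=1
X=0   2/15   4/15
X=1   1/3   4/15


H(X,Y) = -Σ p(x,y) log₂ p(x,y)
  p(0,0)=2/15: -0.1333 × log₂(0.1333) = 0.3876
  p(0,1)=4/15: -0.2667 × log₂(0.2667) = 0.5085
  p(1,0)=1/3: -0.3333 × log₂(0.3333) = 0.5283
  p(1,1)=4/15: -0.2667 × log₂(0.2667) = 0.5085
H(X,Y) = 1.9329 bits


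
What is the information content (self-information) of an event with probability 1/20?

Information content I(x) = -log₂(p(x))
I = -log₂(1/20) = -log₂(0.0500)
I = 4.3219 bits


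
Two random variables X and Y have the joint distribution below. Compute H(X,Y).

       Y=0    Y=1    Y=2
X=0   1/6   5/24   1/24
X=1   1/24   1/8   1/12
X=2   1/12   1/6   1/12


H(X,Y) = -Σ p(x,y) log₂ p(x,y)
  p(0,0)=1/6: -0.1667 × log₂(0.1667) = 0.4308
  p(0,1)=5/24: -0.2083 × log₂(0.2083) = 0.4715
  p(0,2)=1/24: -0.0417 × log₂(0.0417) = 0.1910
  p(1,0)=1/24: -0.0417 × log₂(0.0417) = 0.1910
  p(1,1)=1/8: -0.1250 × log₂(0.1250) = 0.3750
  p(1,2)=1/12: -0.0833 × log₂(0.0833) = 0.2987
  p(2,0)=1/12: -0.0833 × log₂(0.0833) = 0.2987
  p(2,1)=1/6: -0.1667 × log₂(0.1667) = 0.4308
  p(2,2)=1/12: -0.0833 × log₂(0.0833) = 0.2987
H(X,Y) = 2.9864 bits


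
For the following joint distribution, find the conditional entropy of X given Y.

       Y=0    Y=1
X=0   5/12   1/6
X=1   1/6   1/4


H(X|Y) = Σ_y p(y) H(X|Y=y)
  p(Y=0) = 7/12, H(X|Y=0) = 0.8631
  p(Y=1) = 5/12, H(X|Y=1) = 0.9710
H(X|Y) = 0.5833×0.8631 + 0.4167×0.9710 = 0.9080 bits


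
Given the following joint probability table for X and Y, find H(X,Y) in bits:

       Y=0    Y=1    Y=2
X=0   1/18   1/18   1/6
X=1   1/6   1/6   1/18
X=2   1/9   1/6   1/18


H(X,Y) = -Σ p(x,y) log₂ p(x,y)
  p(0,0)=1/18: -0.0556 × log₂(0.0556) = 0.2317
  p(0,1)=1/18: -0.0556 × log₂(0.0556) = 0.2317
  p(0,2)=1/6: -0.1667 × log₂(0.1667) = 0.4308
  p(1,0)=1/6: -0.1667 × log₂(0.1667) = 0.4308
  p(1,1)=1/6: -0.1667 × log₂(0.1667) = 0.4308
  p(1,2)=1/18: -0.0556 × log₂(0.0556) = 0.2317
  p(2,0)=1/9: -0.1111 × log₂(0.1111) = 0.3522
  p(2,1)=1/6: -0.1667 × log₂(0.1667) = 0.4308
  p(2,2)=1/18: -0.0556 × log₂(0.0556) = 0.2317
H(X,Y) = 3.0022 bits


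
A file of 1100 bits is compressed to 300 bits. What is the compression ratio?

Compression ratio = Original / Compressed
= 1100 / 300 = 3.67:1


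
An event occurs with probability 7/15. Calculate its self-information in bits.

Information content I(x) = -log₂(p(x))
I = -log₂(7/15) = -log₂(0.4667)
I = 1.0995 bits


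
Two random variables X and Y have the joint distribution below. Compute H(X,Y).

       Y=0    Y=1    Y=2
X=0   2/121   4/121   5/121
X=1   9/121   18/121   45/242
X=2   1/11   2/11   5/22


H(X,Y) = -Σ p(x,y) log₂ p(x,y)
  p(0,0)=2/121: -0.0165 × log₂(0.0165) = 0.0978
  p(0,1)=4/121: -0.0331 × log₂(0.0331) = 0.1626
  p(0,2)=5/121: -0.0413 × log₂(0.0413) = 0.1900
  p(1,0)=9/121: -0.0744 × log₂(0.0744) = 0.2788
  p(1,1)=18/121: -0.1488 × log₂(0.1488) = 0.4089
  p(1,2)=45/242: -0.1860 × log₂(0.1860) = 0.4513
  p(2,0)=1/11: -0.0909 × log₂(0.0909) = 0.3145
  p(2,1)=2/11: -0.1818 × log₂(0.1818) = 0.4472
  p(2,2)=5/22: -0.2273 × log₂(0.2273) = 0.4858
H(X,Y) = 2.8369 bits


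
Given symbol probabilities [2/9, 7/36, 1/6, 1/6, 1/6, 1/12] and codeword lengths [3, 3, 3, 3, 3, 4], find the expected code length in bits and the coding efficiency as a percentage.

Average length L = Σ p_i × l_i = 3.0833 bits
Entropy H = 2.5328 bits
Efficiency η = H/L × 100% = 82.15%


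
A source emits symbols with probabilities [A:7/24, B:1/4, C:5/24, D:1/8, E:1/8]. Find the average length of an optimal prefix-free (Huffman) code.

Huffman tree construction:
Combine smallest probabilities repeatedly
Resulting codes:
  A: 11 (length 2)
  B: 01 (length 2)
  C: 00 (length 2)
  D: 100 (length 3)
  E: 101 (length 3)
Average length = Σ p(s) × length(s) = 2.2500 bits


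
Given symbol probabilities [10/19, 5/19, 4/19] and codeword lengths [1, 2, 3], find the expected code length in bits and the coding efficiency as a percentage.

Average length L = Σ p_i × l_i = 1.6842 bits
Entropy H = 1.4675 bits
Efficiency η = H/L × 100% = 87.13%


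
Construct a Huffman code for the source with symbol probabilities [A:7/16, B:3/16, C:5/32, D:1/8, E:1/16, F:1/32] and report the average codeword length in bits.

Huffman tree construction:
Combine smallest probabilities repeatedly
Resulting codes:
  A: 0 (length 1)
  B: 111 (length 3)
  C: 110 (length 3)
  D: 101 (length 3)
  E: 1001 (length 4)
  F: 1000 (length 4)
Average length = Σ p(s) × length(s) = 2.2188 bits


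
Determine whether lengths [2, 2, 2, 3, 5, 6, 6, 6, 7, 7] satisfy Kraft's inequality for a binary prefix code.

Kraft inequality: Σ 2^(-l_i) ≤ 1 for prefix-free code
Calculating: 2^(-2) + 2^(-2) + 2^(-2) + 2^(-3) + 2^(-5) + 2^(-6) + 2^(-6) + 2^(-6) + 2^(-7) + 2^(-7)
= 0.25 + 0.25 + 0.25 + 0.125 + 0.03125 + 0.015625 + 0.015625 + 0.015625 + 0.0078125 + 0.0078125
= 0.9688
Since 0.9688 ≤ 1, prefix-free code exists


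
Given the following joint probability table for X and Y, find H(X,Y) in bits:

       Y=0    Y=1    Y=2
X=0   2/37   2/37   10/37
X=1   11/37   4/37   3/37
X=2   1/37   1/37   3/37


H(X,Y) = -Σ p(x,y) log₂ p(x,y)
  p(0,0)=2/37: -0.0541 × log₂(0.0541) = 0.2275
  p(0,1)=2/37: -0.0541 × log₂(0.0541) = 0.2275
  p(0,2)=10/37: -0.2703 × log₂(0.2703) = 0.5101
  p(1,0)=11/37: -0.2973 × log₂(0.2973) = 0.5203
  p(1,1)=4/37: -0.1081 × log₂(0.1081) = 0.3470
  p(1,2)=3/37: -0.0811 × log₂(0.0811) = 0.2939
  p(2,0)=1/37: -0.0270 × log₂(0.0270) = 0.1408
  p(2,1)=1/37: -0.0270 × log₂(0.0270) = 0.1408
  p(2,2)=3/37: -0.0811 × log₂(0.0811) = 0.2939
H(X,Y) = 2.7018 bits


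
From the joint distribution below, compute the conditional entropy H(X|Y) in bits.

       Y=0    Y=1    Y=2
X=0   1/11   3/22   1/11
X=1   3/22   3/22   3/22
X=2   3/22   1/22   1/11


H(X|Y) = Σ_y p(y) H(X|Y=y)
  p(Y=0) = 4/11, H(X|Y=0) = 1.5613
  p(Y=1) = 7/22, H(X|Y=1) = 1.4488
  p(Y=2) = 7/22, H(X|Y=2) = 1.5567
H(X|Y) = 0.3636×1.5613 + 0.3182×1.4488 + 0.3182×1.5567 = 1.5240 bits


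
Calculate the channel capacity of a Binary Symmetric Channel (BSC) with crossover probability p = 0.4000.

For BSC with error probability p:
C = 1 - H(p) where H(p) is binary entropy
H(0.4000) = -0.4000 × log₂(0.4000) - 0.6000 × log₂(0.6000)
H(p) = 0.9710
C = 1 - 0.9710 = 0.0290 bits/use


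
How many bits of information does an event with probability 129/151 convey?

Information content I(x) = -log₂(p(x))
I = -log₂(129/151) = -log₂(0.8543)
I = 0.2272 bits


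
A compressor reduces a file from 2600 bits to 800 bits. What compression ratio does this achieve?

Compression ratio = Original / Compressed
= 2600 / 800 = 3.25:1


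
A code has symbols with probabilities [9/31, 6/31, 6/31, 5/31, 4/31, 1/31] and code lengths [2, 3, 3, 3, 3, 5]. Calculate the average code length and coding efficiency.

Average length L = Σ p_i × l_i = 2.7742 bits
Entropy H = 2.4007 bits
Efficiency η = H/L × 100% = 86.54%


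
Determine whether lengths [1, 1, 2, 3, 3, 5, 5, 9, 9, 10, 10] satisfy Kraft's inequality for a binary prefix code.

Kraft inequality: Σ 2^(-l_i) ≤ 1 for prefix-free code
Calculating: 2^(-1) + 2^(-1) + 2^(-2) + 2^(-3) + 2^(-3) + 2^(-5) + 2^(-5) + 2^(-9) + 2^(-9) + 2^(-10) + 2^(-10)
= 0.5 + 0.5 + 0.25 + 0.125 + 0.125 + 0.03125 + 0.03125 + 0.001953125 + 0.001953125 + 0.0009765625 + 0.0009765625
= 1.5684
Since 1.5684 > 1, prefix-free code does not exist


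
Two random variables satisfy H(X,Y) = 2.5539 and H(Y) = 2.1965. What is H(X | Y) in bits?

Chain rule: H(X,Y) = H(X|Y) + H(Y)
H(X|Y) = H(X,Y) - H(Y) = 2.5539 - 2.1965 = 0.3574 bits


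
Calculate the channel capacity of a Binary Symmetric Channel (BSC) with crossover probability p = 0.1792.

For BSC with error probability p:
C = 1 - H(p) where H(p) is binary entropy
H(0.1792) = -0.1792 × log₂(0.1792) - 0.8208 × log₂(0.8208)
H(p) = 0.6783
C = 1 - 0.6783 = 0.3217 bits/use


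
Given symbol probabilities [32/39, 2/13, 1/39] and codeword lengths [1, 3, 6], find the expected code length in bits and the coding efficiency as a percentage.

Average length L = Σ p_i × l_i = 1.4359 bits
Entropy H = 0.7852 bits
Efficiency η = H/L × 100% = 54.68%


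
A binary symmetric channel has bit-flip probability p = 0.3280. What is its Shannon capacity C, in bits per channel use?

For BSC with error probability p:
C = 1 - H(p) where H(p) is binary entropy
H(0.3280) = -0.3280 × log₂(0.3280) - 0.6720 × log₂(0.6720)
H(p) = 0.9129
C = 1 - 0.9129 = 0.0871 bits/use


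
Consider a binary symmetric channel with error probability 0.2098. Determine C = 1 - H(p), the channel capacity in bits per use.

For BSC with error probability p:
C = 1 - H(p) where H(p) is binary entropy
H(0.2098) = -0.2098 × log₂(0.2098) - 0.7902 × log₂(0.7902)
H(p) = 0.7411
C = 1 - 0.7411 = 0.2589 bits/use


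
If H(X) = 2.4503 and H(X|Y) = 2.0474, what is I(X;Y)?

I(X;Y) = H(X) - H(X|Y)
I(X;Y) = 2.4503 - 2.0474 = 0.4029 bits


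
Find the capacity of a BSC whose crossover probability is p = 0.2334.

For BSC with error probability p:
C = 1 - H(p) where H(p) is binary entropy
H(0.2334) = -0.2334 × log₂(0.2334) - 0.7666 × log₂(0.7666)
H(p) = 0.7839
C = 1 - 0.7839 = 0.2161 bits/use


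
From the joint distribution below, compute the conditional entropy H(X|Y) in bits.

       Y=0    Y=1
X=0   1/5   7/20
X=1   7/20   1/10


H(X|Y) = Σ_y p(y) H(X|Y=y)
  p(Y=0) = 11/20, H(X|Y=0) = 0.9457
  p(Y=1) = 9/20, H(X|Y=1) = 0.7642
H(X|Y) = 0.5500×0.9457 + 0.4500×0.7642 = 0.8640 bits


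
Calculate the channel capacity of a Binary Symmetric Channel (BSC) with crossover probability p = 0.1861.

For BSC with error probability p:
C = 1 - H(p) where H(p) is binary entropy
H(0.1861) = -0.1861 × log₂(0.1861) - 0.8139 × log₂(0.8139)
H(p) = 0.6932
C = 1 - 0.6932 = 0.3068 bits/use


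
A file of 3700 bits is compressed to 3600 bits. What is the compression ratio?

Compression ratio = Original / Compressed
= 3700 / 3600 = 1.03:1


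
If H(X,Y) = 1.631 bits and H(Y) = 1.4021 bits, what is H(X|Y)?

Chain rule: H(X,Y) = H(X|Y) + H(Y)
H(X|Y) = H(X,Y) - H(Y) = 1.631 - 1.4021 = 0.2289 bits


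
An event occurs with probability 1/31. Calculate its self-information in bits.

Information content I(x) = -log₂(p(x))
I = -log₂(1/31) = -log₂(0.0323)
I = 4.9542 bits


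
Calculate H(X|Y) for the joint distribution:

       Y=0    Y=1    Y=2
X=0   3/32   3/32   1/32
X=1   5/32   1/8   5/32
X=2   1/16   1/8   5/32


H(X|Y) = Σ_y p(y) H(X|Y=y)
  p(Y=0) = 5/16, H(X|Y=0) = 1.4855
  p(Y=1) = 11/32, H(X|Y=1) = 1.5726
  p(Y=2) = 11/32, H(X|Y=2) = 1.3486
H(X|Y) = 0.3125×1.4855 + 0.3438×1.5726 + 0.3438×1.3486 = 1.4684 bits


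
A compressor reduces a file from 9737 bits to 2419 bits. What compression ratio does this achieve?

Compression ratio = Original / Compressed
= 9737 / 2419 = 4.03:1


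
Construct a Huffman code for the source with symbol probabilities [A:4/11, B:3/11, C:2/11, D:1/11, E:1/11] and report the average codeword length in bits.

Huffman tree construction:
Combine smallest probabilities repeatedly
Resulting codes:
  A: 11 (length 2)
  B: 10 (length 2)
  C: 00 (length 2)
  D: 010 (length 3)
  E: 011 (length 3)
Average length = Σ p(s) × length(s) = 2.1818 bits


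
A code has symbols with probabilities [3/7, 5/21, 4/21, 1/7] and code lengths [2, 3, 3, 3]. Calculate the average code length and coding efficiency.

Average length L = Σ p_i × l_i = 2.5714 bits
Entropy H = 1.8736 bits
Efficiency η = H/L × 100% = 72.86%


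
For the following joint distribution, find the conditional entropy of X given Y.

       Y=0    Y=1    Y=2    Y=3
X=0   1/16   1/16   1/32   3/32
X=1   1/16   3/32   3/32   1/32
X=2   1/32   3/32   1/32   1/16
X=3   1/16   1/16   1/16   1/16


H(X|Y) = Σ_y p(y) H(X|Y=y)
  p(Y=0) = 7/32, H(X|Y=0) = 1.9502
  p(Y=1) = 5/16, H(X|Y=1) = 1.9710
  p(Y=2) = 7/32, H(X|Y=2) = 1.8424
  p(Y=3) = 1/4, H(X|Y=3) = 1.9056
H(X|Y) = 0.2188×1.9502 + 0.3125×1.9710 + 0.2188×1.8424 + 0.2500×1.9056 = 1.9220 bits


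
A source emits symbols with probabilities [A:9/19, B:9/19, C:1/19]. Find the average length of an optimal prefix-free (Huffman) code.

Huffman tree construction:
Combine smallest probabilities repeatedly
Resulting codes:
  A: 11 (length 2)
  B: 0 (length 1)
  C: 10 (length 2)
Average length = Σ p(s) × length(s) = 1.5263 bits


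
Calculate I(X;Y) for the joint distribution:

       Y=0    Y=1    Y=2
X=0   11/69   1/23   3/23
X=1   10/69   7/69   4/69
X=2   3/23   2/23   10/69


H(X) = 1.5813, H(Y) = 1.5397, H(X,Y) = 3.0728
I(X;Y) = H(X) + H(Y) - H(X,Y) = 0.0483 bits


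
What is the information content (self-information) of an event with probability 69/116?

Information content I(x) = -log₂(p(x))
I = -log₂(69/116) = -log₂(0.5948)
I = 0.7495 bits


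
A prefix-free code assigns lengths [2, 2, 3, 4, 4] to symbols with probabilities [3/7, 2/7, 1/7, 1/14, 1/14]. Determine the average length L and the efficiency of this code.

Average length L = Σ p_i × l_i = 2.4286 bits
Entropy H = 1.9852 bits
Efficiency η = H/L × 100% = 81.74%


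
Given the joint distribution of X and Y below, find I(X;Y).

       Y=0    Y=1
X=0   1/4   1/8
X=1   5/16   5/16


H(X) = 0.9544, H(Y) = 0.9887, H(X,Y) = 1.9238
I(X;Y) = H(X) + H(Y) - H(X,Y) = 0.0193 bits


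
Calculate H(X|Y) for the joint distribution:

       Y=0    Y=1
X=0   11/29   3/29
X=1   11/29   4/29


H(X|Y) = Σ_y p(y) H(X|Y=y)
  p(Y=0) = 22/29, H(X|Y=0) = 1.0000
  p(Y=1) = 7/29, H(X|Y=1) = 0.9852
H(X|Y) = 0.7586×1.0000 + 0.2414×0.9852 = 0.9964 bits


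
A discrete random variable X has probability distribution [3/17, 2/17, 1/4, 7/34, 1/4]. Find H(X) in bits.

H(X) = -Σ p(x) log₂ p(x)
  -3/17 × log₂(3/17) = 0.4416
  -2/17 × log₂(2/17) = 0.3632
  -1/4 × log₂(1/4) = 0.5000
  -7/34 × log₂(7/34) = 0.4694
  -1/4 × log₂(1/4) = 0.5000
H(X) = 2.2743 bits


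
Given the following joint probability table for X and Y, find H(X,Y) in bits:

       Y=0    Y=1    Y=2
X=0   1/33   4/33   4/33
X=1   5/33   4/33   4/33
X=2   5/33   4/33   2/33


H(X,Y) = -Σ p(x,y) log₂ p(x,y)
  p(0,0)=1/33: -0.0303 × log₂(0.0303) = 0.1529
  p(0,1)=4/33: -0.1212 × log₂(0.1212) = 0.3690
  p(0,2)=4/33: -0.1212 × log₂(0.1212) = 0.3690
  p(1,0)=5/33: -0.1515 × log₂(0.1515) = 0.4125
  p(1,1)=4/33: -0.1212 × log₂(0.1212) = 0.3690
  p(1,2)=4/33: -0.1212 × log₂(0.1212) = 0.3690
  p(2,0)=5/33: -0.1515 × log₂(0.1515) = 0.4125
  p(2,1)=4/33: -0.1212 × log₂(0.1212) = 0.3690
  p(2,2)=2/33: -0.0606 × log₂(0.0606) = 0.2451
H(X,Y) = 3.0681 bits


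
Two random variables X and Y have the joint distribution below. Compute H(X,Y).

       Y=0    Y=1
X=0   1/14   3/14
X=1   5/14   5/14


H(X,Y) = -Σ p(x,y) log₂ p(x,y)
  p(0,0)=1/14: -0.0714 × log₂(0.0714) = 0.2720
  p(0,1)=3/14: -0.2143 × log₂(0.2143) = 0.4762
  p(1,0)=5/14: -0.3571 × log₂(0.3571) = 0.5305
  p(1,1)=5/14: -0.3571 × log₂(0.3571) = 0.5305
H(X,Y) = 1.8092 bits


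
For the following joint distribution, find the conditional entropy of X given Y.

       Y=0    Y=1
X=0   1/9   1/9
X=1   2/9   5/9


H(X|Y) = Σ_y p(y) H(X|Y=y)
  p(Y=0) = 1/3, H(X|Y=0) = 0.9183
  p(Y=1) = 2/3, H(X|Y=1) = 0.6500
H(X|Y) = 0.3333×0.9183 + 0.6667×0.6500 = 0.7394 bits
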